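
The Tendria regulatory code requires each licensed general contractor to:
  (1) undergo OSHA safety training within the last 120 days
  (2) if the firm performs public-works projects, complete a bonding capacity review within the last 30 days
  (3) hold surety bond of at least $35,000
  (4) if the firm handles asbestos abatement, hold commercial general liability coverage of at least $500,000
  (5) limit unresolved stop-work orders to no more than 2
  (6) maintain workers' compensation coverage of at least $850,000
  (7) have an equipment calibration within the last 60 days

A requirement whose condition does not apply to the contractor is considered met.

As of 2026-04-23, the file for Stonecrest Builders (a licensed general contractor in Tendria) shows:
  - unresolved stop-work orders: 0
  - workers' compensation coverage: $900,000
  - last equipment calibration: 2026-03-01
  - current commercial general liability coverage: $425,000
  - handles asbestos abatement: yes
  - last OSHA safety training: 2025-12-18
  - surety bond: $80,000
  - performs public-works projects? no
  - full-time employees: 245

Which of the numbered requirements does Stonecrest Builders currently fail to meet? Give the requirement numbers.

1. OSHA safety training 126 days ago vs limit 120 → not met
2. condition 'performs public-works projects' does not hold → requirement n/a → met
3. surety bond $80,000 ≥ $35,000 → met
4. condition 'handles asbestos abatement' holds; commercial general liability coverage $425,000 < $500,000 → not met
5. unresolved stop-work orders 0 ≤ 2 → met
6. workers' compensation coverage $900,000 ≥ $850,000 → met
7. equipment calibration 53 days ago vs limit 60 → met
Not met: 1, 4

1, 4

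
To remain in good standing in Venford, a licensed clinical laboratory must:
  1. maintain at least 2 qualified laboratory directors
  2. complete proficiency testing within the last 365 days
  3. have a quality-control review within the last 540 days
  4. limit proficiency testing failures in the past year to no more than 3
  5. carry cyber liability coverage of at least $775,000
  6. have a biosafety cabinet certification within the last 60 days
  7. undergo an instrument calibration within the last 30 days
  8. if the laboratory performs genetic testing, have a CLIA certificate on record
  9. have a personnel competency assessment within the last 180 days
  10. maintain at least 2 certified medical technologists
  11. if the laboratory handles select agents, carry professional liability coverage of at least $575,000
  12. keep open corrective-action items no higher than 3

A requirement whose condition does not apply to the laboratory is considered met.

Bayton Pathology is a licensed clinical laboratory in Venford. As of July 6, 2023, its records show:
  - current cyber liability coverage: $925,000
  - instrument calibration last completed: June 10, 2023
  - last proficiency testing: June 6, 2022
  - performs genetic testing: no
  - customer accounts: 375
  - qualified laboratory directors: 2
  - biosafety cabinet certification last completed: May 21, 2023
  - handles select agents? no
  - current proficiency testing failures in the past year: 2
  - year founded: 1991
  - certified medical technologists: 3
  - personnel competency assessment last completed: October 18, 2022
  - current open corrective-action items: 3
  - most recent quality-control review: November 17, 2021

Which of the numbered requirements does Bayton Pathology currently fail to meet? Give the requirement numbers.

2, 3, 9

1. qualified laboratory directors 2 ≥ 2 → met
2. proficiency testing 395 days ago vs limit 365 → not met
3. quality-control review 596 days ago vs limit 540 → not met
4. proficiency testing failures in the past year 2 ≤ 3 → met
5. cyber liability coverage $925,000 ≥ $775,000 → met
6. biosafety cabinet certification 46 days ago vs limit 60 → met
7. instrument calibration 26 days ago vs limit 30 → met
8. condition 'performs genetic testing' does not hold → requirement n/a → met
9. personnel competency assessment 261 days ago vs limit 180 → not met
10. certified medical technologists 3 ≥ 2 → met
11. condition 'handles select agents' does not hold → requirement n/a → met
12. open corrective-action items 3 ≤ 3 → met
Not met: 2, 3, 9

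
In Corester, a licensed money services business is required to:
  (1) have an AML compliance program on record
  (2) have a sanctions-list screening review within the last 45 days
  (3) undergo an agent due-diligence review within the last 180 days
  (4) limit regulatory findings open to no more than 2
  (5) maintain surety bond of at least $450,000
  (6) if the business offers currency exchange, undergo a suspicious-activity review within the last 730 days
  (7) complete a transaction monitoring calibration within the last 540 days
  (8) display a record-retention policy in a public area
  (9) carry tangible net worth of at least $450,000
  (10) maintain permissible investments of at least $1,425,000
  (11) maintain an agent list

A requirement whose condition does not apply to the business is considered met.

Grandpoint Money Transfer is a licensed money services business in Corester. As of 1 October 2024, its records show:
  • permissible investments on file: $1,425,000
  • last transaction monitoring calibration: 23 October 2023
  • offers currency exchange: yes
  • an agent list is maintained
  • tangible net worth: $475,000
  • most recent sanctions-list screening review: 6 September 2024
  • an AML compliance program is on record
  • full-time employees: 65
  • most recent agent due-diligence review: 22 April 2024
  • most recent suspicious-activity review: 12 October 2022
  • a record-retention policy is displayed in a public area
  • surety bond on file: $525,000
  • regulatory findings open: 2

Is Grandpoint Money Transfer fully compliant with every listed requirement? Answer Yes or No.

1. AML compliance program present → met
2. sanctions-list screening review 25 days ago vs limit 45 → met
3. agent due-diligence review 162 days ago vs limit 180 → met
4. regulatory findings open 2 ≤ 2 → met
5. surety bond $525,000 ≥ $450,000 → met
6. condition 'offers currency exchange' holds; suspicious-activity review 720 days ago vs limit 730 → met
7. transaction monitoring calibration 344 days ago vs limit 540 → met
8. record-retention policy present → met
9. tangible net worth $475,000 ≥ $450,000 → met
10. permissible investments $1,425,000 ≥ $1,425,000 → met
11. agent list present → met
All met.

Yes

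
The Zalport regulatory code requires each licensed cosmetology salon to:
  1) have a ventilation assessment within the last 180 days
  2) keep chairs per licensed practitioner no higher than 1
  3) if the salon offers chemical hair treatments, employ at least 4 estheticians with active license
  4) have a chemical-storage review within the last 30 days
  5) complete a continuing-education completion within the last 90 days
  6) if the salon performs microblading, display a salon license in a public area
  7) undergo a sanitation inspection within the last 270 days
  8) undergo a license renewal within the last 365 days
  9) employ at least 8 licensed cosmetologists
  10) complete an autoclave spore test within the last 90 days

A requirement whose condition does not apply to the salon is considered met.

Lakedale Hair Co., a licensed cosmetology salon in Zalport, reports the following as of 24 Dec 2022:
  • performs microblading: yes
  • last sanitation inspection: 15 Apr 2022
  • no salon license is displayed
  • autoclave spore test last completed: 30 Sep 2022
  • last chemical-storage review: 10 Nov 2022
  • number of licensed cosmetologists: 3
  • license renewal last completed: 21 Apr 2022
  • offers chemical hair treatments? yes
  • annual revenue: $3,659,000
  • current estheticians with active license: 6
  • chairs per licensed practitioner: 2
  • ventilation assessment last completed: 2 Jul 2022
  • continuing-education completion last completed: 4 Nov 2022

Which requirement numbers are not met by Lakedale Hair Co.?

2, 4, 6, 9

1. ventilation assessment 175 days ago vs limit 180 → met
2. chairs per licensed practitioner 2 > 1 → not met
3. condition 'offers chemical hair treatments' holds; estheticians with active license 6 ≥ 4 → met
4. chemical-storage review 44 days ago vs limit 30 → not met
5. continuing-education completion 50 days ago vs limit 90 → met
6. condition 'performs microblading' holds; salon license absent → not met
7. sanitation inspection 253 days ago vs limit 270 → met
8. license renewal 247 days ago vs limit 365 → met
9. licensed cosmetologists 3 < 8 → not met
10. autoclave spore test 85 days ago vs limit 90 → met
Not met: 2, 4, 6, 9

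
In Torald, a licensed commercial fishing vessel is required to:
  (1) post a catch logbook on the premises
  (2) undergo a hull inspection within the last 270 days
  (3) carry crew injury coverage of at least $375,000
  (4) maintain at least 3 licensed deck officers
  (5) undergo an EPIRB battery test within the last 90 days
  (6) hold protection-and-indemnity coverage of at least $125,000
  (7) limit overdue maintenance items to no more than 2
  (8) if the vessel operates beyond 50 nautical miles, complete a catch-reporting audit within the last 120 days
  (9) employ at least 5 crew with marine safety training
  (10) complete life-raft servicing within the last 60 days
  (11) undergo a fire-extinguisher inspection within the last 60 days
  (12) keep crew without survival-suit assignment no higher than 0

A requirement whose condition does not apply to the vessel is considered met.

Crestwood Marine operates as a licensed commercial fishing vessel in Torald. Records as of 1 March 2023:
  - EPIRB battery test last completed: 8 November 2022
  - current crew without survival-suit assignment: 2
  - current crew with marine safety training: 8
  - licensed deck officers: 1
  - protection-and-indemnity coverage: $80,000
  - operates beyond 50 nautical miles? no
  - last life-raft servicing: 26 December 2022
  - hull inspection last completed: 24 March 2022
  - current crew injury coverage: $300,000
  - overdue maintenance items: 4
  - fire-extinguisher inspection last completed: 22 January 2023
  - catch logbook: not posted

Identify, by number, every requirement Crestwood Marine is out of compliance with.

1, 2, 3, 4, 5, 6, 7, 10, 12

1. catch logbook absent → not met
2. hull inspection 342 days ago vs limit 270 → not met
3. crew injury coverage $300,000 < $375,000 → not met
4. licensed deck officers 1 < 3 → not met
5. EPIRB battery test 113 days ago vs limit 90 → not met
6. protection-and-indemnity coverage $80,000 < $125,000 → not met
7. overdue maintenance items 4 > 2 → not met
8. condition 'operates beyond 50 nautical miles' does not hold → requirement n/a → met
9. crew with marine safety training 8 ≥ 5 → met
10. life-raft servicing 65 days ago vs limit 60 → not met
11. fire-extinguisher inspection 38 days ago vs limit 60 → met
12. crew without survival-suit assignment 2 > 0 → not met
Not met: 1, 2, 3, 4, 5, 6, 7, 10, 12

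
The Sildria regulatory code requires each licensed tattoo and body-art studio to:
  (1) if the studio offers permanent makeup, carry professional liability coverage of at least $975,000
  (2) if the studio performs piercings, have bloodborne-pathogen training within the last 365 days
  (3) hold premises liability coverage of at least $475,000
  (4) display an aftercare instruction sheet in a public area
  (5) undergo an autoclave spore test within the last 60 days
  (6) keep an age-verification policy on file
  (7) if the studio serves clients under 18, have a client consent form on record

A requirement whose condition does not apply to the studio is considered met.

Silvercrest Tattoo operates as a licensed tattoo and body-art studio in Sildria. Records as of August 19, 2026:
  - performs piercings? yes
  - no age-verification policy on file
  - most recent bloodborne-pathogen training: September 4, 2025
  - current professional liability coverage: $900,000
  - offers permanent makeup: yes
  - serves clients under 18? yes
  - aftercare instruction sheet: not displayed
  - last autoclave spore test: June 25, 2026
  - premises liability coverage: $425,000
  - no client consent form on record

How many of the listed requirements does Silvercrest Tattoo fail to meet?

1. condition 'offers permanent makeup' holds; professional liability coverage $900,000 < $975,000 → not met
2. condition 'performs piercings' holds; bloodborne-pathogen training 349 days ago vs limit 365 → met
3. premises liability coverage $425,000 < $475,000 → not met
4. aftercare instruction sheet absent → not met
5. autoclave spore test 55 days ago vs limit 60 → met
6. age-verification policy absent → not met
7. condition 'serves clients under 18' holds; client consent form absent → not met
Not met: 5 of 7

5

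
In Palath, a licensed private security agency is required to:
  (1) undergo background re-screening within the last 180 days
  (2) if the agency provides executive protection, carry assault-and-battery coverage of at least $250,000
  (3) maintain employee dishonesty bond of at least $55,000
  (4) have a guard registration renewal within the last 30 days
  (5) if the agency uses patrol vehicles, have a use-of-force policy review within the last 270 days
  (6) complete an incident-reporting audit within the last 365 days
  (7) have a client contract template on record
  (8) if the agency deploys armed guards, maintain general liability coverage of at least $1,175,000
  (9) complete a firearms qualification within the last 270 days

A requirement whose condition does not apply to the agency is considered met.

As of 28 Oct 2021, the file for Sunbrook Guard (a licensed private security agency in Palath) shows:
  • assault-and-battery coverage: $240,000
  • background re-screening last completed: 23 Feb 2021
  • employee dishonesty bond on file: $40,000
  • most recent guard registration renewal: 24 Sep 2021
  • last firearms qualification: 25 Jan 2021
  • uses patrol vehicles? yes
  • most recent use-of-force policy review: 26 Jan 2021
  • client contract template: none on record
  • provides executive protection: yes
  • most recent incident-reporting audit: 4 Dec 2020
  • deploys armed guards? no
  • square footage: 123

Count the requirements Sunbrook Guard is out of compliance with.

1. background re-screening 247 days ago vs limit 180 → not met
2. condition 'provides executive protection' holds; assault-and-battery coverage $240,000 < $250,000 → not met
3. employee dishonesty bond $40,000 < $55,000 → not met
4. guard registration renewal 34 days ago vs limit 30 → not met
5. condition 'uses patrol vehicles' holds; use-of-force policy review 275 days ago vs limit 270 → not met
6. incident-reporting audit 328 days ago vs limit 365 → met
7. client contract template absent → not met
8. condition 'deploys armed guards' does not hold → requirement n/a → met
9. firearms qualification 276 days ago vs limit 270 → not met
Not met: 7 of 9

7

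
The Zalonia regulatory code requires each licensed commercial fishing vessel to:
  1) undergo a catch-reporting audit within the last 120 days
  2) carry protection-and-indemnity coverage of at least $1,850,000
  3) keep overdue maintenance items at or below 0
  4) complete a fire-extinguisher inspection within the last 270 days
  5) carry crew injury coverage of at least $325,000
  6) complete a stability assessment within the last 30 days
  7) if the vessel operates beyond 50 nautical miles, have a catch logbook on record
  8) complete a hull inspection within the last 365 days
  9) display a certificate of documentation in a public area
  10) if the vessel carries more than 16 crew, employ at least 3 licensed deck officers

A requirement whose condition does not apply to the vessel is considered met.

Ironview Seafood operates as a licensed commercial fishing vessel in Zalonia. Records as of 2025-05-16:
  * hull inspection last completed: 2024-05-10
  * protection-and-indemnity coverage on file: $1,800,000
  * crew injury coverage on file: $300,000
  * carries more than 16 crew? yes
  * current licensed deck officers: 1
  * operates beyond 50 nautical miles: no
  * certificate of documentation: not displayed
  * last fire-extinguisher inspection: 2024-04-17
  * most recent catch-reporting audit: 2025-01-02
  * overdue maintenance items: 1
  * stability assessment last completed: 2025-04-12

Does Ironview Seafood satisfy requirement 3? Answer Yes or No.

No

3. overdue maintenance items 1 > 0 → not met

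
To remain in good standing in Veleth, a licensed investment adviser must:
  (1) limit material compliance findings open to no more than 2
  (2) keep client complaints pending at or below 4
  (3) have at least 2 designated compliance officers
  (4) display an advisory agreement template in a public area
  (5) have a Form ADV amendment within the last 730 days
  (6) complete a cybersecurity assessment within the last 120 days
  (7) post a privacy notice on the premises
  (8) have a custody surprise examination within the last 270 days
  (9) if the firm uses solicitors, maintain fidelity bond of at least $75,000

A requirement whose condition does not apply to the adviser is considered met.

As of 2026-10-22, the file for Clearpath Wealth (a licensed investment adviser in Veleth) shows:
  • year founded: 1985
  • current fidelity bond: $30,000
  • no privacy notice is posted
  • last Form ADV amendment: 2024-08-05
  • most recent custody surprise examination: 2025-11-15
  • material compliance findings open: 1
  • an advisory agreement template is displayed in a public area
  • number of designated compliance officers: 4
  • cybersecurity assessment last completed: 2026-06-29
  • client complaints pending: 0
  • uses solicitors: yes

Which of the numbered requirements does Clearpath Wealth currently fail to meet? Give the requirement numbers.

5, 7, 8, 9

1. material compliance findings open 1 ≤ 2 → met
2. client complaints pending 0 ≤ 4 → met
3. designated compliance officers 4 ≥ 2 → met
4. advisory agreement template present → met
5. Form ADV amendment 808 days ago vs limit 730 → not met
6. cybersecurity assessment 115 days ago vs limit 120 → met
7. privacy notice absent → not met
8. custody surprise examination 341 days ago vs limit 270 → not met
9. condition 'uses solicitors' holds; fidelity bond $30,000 < $75,000 → not met
Not met: 5, 7, 8, 9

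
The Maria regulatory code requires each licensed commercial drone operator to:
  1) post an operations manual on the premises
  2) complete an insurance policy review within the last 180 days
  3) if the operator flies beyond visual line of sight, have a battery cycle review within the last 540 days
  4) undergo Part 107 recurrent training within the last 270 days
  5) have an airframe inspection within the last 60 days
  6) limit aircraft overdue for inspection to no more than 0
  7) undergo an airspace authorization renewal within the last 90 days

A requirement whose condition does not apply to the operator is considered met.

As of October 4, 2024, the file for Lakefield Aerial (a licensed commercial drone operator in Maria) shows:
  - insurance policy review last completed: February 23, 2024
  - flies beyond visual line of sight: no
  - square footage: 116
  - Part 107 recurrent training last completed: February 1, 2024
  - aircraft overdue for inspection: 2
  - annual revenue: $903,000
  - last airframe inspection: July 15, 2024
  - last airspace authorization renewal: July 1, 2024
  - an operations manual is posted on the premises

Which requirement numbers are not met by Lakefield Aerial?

1. operations manual present → met
2. insurance policy review 224 days ago vs limit 180 → not met
3. condition 'flies beyond visual line of sight' does not hold → requirement n/a → met
4. Part 107 recurrent training 246 days ago vs limit 270 → met
5. airframe inspection 81 days ago vs limit 60 → not met
6. aircraft overdue for inspection 2 > 0 → not met
7. airspace authorization renewal 95 days ago vs limit 90 → not met
Not met: 2, 5, 6, 7

2, 5, 6, 7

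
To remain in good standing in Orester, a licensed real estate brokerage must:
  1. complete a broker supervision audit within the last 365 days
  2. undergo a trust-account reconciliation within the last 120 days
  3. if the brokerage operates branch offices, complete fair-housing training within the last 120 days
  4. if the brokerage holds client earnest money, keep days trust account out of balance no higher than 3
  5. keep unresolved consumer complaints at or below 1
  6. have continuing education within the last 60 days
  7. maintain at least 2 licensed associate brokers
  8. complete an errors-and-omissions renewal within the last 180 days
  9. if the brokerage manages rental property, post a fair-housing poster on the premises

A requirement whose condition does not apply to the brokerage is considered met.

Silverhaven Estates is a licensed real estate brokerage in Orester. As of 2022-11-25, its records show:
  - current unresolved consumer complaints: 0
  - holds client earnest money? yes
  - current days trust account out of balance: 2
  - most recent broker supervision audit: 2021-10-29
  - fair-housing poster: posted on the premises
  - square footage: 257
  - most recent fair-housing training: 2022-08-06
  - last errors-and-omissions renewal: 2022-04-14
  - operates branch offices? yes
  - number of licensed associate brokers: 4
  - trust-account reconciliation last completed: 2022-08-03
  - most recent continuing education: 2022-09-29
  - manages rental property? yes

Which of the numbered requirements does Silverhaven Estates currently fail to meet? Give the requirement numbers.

1. broker supervision audit 392 days ago vs limit 365 → not met
2. trust-account reconciliation 114 days ago vs limit 120 → met
3. condition 'operates branch offices' holds; fair-housing training 111 days ago vs limit 120 → met
4. condition 'holds client earnest money' holds; days trust account out of balance 2 ≤ 3 → met
5. unresolved consumer complaints 0 ≤ 1 → met
6. continuing education 57 days ago vs limit 60 → met
7. licensed associate brokers 4 ≥ 2 → met
8. errors-and-omissions renewal 225 days ago vs limit 180 → not met
9. condition 'manages rental property' holds; fair-housing poster present → met
Not met: 1, 8

1, 8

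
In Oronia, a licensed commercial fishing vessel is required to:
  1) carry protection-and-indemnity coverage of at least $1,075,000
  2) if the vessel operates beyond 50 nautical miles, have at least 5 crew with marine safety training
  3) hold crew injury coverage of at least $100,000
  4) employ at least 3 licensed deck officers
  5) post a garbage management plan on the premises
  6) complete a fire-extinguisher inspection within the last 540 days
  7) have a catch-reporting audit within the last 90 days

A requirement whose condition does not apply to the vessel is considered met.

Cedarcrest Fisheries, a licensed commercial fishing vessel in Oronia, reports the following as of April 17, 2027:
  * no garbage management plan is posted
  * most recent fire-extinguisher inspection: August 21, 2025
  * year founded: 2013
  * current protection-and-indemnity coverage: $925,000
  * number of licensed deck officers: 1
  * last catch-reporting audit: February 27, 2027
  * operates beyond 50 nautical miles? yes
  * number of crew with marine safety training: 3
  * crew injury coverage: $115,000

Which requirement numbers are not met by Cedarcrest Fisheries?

1. protection-and-indemnity coverage $925,000 < $1,075,000 → not met
2. condition 'operates beyond 50 nautical miles' holds; crew with marine safety training 3 < 5 → not met
3. crew injury coverage $115,000 ≥ $100,000 → met
4. licensed deck officers 1 < 3 → not met
5. garbage management plan absent → not met
6. fire-extinguisher inspection 604 days ago vs limit 540 → not met
7. catch-reporting audit 49 days ago vs limit 90 → met
Not met: 1, 2, 4, 5, 6

1, 2, 4, 5, 6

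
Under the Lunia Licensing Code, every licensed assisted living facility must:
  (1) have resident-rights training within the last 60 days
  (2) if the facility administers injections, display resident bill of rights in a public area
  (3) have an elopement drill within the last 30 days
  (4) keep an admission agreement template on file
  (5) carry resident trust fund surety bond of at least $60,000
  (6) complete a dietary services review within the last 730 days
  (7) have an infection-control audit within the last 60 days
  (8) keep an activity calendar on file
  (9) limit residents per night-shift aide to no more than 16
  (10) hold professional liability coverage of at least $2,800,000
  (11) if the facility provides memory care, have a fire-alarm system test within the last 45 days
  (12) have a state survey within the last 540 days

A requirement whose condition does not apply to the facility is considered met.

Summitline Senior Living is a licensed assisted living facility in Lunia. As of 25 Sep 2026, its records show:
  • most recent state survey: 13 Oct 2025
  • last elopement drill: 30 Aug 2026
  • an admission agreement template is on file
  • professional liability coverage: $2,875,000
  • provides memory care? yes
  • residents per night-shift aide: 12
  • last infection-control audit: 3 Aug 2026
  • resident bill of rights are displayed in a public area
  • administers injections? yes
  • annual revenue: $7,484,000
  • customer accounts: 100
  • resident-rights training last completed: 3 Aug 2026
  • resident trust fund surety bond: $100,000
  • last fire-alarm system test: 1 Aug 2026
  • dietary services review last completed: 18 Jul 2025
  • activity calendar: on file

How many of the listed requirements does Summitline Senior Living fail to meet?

1. resident-rights training 53 days ago vs limit 60 → met
2. condition 'administers injections' holds; resident bill of rights present → met
3. elopement drill 26 days ago vs limit 30 → met
4. admission agreement template present → met
5. resident trust fund surety bond $100,000 ≥ $60,000 → met
6. dietary services review 434 days ago vs limit 730 → met
7. infection-control audit 53 days ago vs limit 60 → met
8. activity calendar present → met
9. residents per night-shift aide 12 ≤ 16 → met
10. professional liability coverage $2,875,000 ≥ $2,800,000 → met
11. condition 'provides memory care' holds; fire-alarm system test 55 days ago vs limit 45 → not met
12. state survey 347 days ago vs limit 540 → met
Not met: 1 of 12

1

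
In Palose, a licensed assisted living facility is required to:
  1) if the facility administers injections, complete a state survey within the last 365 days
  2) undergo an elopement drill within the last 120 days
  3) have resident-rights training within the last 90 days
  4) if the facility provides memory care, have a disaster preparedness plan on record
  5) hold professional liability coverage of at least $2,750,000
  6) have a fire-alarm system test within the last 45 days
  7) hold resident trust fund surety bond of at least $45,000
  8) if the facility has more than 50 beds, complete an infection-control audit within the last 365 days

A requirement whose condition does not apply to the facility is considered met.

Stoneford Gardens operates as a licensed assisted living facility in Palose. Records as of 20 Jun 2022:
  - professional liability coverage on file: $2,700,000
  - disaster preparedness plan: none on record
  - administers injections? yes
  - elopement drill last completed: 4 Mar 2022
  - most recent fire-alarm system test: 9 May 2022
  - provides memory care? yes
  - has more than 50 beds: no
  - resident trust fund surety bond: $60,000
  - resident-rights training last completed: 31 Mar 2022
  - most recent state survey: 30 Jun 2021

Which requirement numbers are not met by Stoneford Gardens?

4, 5

1. condition 'administers injections' holds; state survey 355 days ago vs limit 365 → met
2. elopement drill 108 days ago vs limit 120 → met
3. resident-rights training 81 days ago vs limit 90 → met
4. condition 'provides memory care' holds; disaster preparedness plan absent → not met
5. professional liability coverage $2,700,000 < $2,750,000 → not met
6. fire-alarm system test 42 days ago vs limit 45 → met
7. resident trust fund surety bond $60,000 ≥ $45,000 → met
8. condition 'has more than 50 beds' does not hold → requirement n/a → met
Not met: 4, 5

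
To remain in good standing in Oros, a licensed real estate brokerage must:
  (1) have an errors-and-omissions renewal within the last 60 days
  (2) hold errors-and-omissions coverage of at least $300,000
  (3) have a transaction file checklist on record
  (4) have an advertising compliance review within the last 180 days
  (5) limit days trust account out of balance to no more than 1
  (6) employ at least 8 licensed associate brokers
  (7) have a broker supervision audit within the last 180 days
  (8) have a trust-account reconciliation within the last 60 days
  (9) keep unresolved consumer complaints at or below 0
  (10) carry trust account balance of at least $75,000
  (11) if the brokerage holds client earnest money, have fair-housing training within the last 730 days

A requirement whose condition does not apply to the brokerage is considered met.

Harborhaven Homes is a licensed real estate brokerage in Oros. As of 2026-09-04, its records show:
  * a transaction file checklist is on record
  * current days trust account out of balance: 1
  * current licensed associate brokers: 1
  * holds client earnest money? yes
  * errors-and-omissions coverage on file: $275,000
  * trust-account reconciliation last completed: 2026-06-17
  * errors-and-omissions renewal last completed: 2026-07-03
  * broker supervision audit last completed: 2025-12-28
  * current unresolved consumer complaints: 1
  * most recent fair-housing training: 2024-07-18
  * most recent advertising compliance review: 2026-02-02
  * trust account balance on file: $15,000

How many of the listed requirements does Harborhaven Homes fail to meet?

9

1. errors-and-omissions renewal 63 days ago vs limit 60 → not met
2. errors-and-omissions coverage $275,000 < $300,000 → not met
3. transaction file checklist present → met
4. advertising compliance review 214 days ago vs limit 180 → not met
5. days trust account out of balance 1 ≤ 1 → met
6. licensed associate brokers 1 < 8 → not met
7. broker supervision audit 250 days ago vs limit 180 → not met
8. trust-account reconciliation 79 days ago vs limit 60 → not met
9. unresolved consumer complaints 1 > 0 → not met
10. trust account balance $15,000 < $75,000 → not met
11. condition 'holds client earnest money' holds; fair-housing training 778 days ago vs limit 730 → not met
Not met: 9 of 11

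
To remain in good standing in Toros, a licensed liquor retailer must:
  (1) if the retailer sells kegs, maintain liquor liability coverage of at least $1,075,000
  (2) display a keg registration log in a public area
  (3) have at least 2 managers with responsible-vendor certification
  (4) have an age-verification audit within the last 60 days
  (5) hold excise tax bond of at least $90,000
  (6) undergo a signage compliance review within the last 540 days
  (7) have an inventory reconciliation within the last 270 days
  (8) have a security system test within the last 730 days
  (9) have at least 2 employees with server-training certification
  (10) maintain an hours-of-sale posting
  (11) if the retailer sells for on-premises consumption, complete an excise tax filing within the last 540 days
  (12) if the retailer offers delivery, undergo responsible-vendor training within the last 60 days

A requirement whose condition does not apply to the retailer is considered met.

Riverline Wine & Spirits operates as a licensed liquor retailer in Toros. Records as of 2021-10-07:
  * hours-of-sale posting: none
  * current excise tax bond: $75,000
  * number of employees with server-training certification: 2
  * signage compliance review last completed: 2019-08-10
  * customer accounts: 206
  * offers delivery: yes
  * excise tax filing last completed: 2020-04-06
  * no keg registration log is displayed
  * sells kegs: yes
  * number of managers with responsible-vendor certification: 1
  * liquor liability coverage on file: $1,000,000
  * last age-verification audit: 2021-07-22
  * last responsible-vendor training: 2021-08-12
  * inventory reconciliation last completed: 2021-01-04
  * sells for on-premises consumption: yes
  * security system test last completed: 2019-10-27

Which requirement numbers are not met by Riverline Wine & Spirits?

1, 2, 3, 4, 5, 6, 7, 10, 11

1. condition 'sells kegs' holds; liquor liability coverage $1,000,000 < $1,075,000 → not met
2. keg registration log absent → not met
3. managers with responsible-vendor certification 1 < 2 → not met
4. age-verification audit 77 days ago vs limit 60 → not met
5. excise tax bond $75,000 < $90,000 → not met
6. signage compliance review 789 days ago vs limit 540 → not met
7. inventory reconciliation 276 days ago vs limit 270 → not met
8. security system test 711 days ago vs limit 730 → met
9. employees with server-training certification 2 ≥ 2 → met
10. hours-of-sale posting absent → not met
11. condition 'sells for on-premises consumption' holds; excise tax filing 549 days ago vs limit 540 → not met
12. condition 'offers delivery' holds; responsible-vendor training 56 days ago vs limit 60 → met
Not met: 1, 2, 3, 4, 5, 6, 7, 10, 11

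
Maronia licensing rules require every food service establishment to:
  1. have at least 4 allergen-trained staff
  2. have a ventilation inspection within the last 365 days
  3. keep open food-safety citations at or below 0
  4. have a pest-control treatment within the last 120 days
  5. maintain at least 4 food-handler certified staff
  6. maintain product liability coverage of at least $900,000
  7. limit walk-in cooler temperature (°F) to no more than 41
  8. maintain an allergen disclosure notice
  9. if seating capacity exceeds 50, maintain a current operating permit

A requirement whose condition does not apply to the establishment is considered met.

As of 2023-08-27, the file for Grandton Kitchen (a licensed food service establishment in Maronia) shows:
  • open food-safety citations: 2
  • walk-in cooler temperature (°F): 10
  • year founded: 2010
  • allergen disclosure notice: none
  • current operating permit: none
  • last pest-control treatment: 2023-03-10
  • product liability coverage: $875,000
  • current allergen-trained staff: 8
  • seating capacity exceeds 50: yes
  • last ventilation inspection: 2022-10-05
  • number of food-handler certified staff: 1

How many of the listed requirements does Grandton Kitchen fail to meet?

6

1. allergen-trained staff 8 ≥ 4 → met
2. ventilation inspection 326 days ago vs limit 365 → met
3. open food-safety citations 2 > 0 → not met
4. pest-control treatment 170 days ago vs limit 120 → not met
5. food-handler certified staff 1 < 4 → not met
6. product liability coverage $875,000 < $900,000 → not met
7. walk-in cooler temperature (°F) 10 ≤ 41 → met
8. allergen disclosure notice absent → not met
9. condition 'seating capacity exceeds 50' holds; current operating permit absent → not met
Not met: 6 of 9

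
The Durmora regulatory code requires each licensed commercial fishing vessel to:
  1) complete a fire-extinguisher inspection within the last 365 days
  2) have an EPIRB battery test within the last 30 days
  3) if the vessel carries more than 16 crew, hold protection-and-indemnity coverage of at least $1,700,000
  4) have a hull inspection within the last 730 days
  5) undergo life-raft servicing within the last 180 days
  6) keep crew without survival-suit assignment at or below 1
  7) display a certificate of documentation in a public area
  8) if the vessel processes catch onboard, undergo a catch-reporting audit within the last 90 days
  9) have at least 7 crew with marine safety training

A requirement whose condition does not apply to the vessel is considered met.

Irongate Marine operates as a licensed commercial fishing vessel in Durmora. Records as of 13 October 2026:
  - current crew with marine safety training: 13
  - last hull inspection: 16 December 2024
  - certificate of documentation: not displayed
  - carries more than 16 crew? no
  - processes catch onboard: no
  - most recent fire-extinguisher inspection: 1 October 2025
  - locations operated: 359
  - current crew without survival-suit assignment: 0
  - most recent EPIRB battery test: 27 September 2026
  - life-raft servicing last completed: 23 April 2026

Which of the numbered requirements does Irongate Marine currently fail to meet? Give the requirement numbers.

1. fire-extinguisher inspection 377 days ago vs limit 365 → not met
2. EPIRB battery test 16 days ago vs limit 30 → met
3. condition 'carries more than 16 crew' does not hold → requirement n/a → met
4. hull inspection 666 days ago vs limit 730 → met
5. life-raft servicing 173 days ago vs limit 180 → met
6. crew without survival-suit assignment 0 ≤ 1 → met
7. certificate of documentation absent → not met
8. condition 'processes catch onboard' does not hold → requirement n/a → met
9. crew with marine safety training 13 ≥ 7 → met
Not met: 1, 7

1, 7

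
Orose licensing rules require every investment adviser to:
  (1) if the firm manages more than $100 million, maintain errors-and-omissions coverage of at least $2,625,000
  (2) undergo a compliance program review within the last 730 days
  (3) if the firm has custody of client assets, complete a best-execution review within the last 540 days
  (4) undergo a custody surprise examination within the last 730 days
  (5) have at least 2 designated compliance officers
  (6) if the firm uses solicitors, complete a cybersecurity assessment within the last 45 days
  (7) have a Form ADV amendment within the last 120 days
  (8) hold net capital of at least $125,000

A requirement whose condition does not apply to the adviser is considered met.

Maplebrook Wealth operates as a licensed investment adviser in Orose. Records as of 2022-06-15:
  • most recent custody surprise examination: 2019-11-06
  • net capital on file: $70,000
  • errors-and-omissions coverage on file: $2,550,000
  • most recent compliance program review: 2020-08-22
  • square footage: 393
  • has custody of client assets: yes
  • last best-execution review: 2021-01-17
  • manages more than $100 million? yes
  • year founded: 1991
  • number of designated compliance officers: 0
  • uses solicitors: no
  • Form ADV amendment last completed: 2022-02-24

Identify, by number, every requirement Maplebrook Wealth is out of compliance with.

1. condition 'manages more than $100 million' holds; errors-and-omissions coverage $2,550,000 < $2,625,000 → not met
2. compliance program review 662 days ago vs limit 730 → met
3. condition 'has custody of client assets' holds; best-execution review 514 days ago vs limit 540 → met
4. custody surprise examination 952 days ago vs limit 730 → not met
5. designated compliance officers 0 < 2 → not met
6. condition 'uses solicitors' does not hold → requirement n/a → met
7. Form ADV amendment 111 days ago vs limit 120 → met
8. net capital $70,000 < $125,000 → not met
Not met: 1, 4, 5, 8

1, 4, 5, 8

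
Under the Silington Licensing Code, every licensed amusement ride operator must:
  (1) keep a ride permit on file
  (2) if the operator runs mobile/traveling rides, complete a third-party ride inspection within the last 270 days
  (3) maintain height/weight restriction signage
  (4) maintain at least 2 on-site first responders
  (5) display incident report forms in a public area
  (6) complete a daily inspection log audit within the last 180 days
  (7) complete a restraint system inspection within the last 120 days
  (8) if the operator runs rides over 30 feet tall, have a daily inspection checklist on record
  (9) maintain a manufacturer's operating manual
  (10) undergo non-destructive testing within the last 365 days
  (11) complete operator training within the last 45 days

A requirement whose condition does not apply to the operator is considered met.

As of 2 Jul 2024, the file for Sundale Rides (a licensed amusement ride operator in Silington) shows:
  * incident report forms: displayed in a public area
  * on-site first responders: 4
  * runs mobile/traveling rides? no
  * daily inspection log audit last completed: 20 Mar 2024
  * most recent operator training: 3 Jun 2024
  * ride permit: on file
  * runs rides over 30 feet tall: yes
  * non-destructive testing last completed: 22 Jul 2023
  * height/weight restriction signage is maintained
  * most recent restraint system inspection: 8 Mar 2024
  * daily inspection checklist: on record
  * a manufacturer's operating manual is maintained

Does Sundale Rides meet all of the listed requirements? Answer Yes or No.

Yes

1. ride permit present → met
2. condition 'runs mobile/traveling rides' does not hold → requirement n/a → met
3. height/weight restriction signage present → met
4. on-site first responders 4 ≥ 2 → met
5. incident report forms present → met
6. daily inspection log audit 104 days ago vs limit 180 → met
7. restraint system inspection 116 days ago vs limit 120 → met
8. condition 'runs rides over 30 feet tall' holds; daily inspection checklist present → met
9. manufacturer's operating manual present → met
10. non-destructive testing 346 days ago vs limit 365 → met
11. operator training 29 days ago vs limit 45 → met
All met.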